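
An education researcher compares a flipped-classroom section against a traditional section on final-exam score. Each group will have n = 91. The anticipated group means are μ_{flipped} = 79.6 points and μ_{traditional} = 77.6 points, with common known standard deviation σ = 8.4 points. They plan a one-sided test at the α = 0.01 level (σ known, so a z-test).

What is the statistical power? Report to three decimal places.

Standardized effect: d = |μ_{flipped} − μ_{traditional}| / σ = |79.6 − 77.6| / 8.4 = 0.2381
Noncentrality parameter: δ = d·√(n/2) = 0.2381 × √(91/2) = 1.6060
One-sided α = 0.01 → critical value z_{0.01} = 2.326.
Power = Φ(δ − 2.326) = Φ(-0.720) = 0.2357.

Power ≈ 0.236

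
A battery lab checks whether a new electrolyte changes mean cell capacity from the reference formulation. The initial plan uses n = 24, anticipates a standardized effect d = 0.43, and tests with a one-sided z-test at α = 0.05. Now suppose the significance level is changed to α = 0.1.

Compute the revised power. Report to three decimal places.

Power ≈ 0.795

δ = d·√n = 0.43 × √24 = 2.1066 (unchanged). New critical value: z_{0.1} = 1.282.
Revised power = P(Z > 1.282 − δ) = Φ(0.825) = 0.7953.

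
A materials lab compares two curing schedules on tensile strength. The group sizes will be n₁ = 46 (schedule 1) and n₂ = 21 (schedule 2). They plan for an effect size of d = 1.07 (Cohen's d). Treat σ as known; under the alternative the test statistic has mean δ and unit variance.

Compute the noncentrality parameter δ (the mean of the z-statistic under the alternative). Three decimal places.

δ ≈ 4.063

The noncentrality parameter scales effect size by the design's sample-size factor: δ = d / √(1/n₁ + 1/n₂) = 1.07 / √(1/46 + 1/21) = 4.0629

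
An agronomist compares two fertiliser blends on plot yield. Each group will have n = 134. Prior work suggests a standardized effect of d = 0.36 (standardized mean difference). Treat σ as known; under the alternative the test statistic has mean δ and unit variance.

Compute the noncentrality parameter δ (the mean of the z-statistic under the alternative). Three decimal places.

δ ≈ 2.947

δ = d·√(n/2) = 0.36 × √(134/2) = 2.9467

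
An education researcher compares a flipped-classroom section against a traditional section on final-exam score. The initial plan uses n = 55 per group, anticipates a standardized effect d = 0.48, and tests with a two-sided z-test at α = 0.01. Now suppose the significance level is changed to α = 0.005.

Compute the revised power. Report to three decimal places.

Power ≈ 0.386

δ = d·√(n/2) = 0.48 × √(55/2) = 2.5171 (unchanged). New critical value: z_{0.0025} = 2.807.
Revised power = Φ(δ − 2.807) + Φ(−δ − 2.807) = Φ(-0.290) + Φ(-5.324) = 0.3859 + 0.0000 = 0.3859.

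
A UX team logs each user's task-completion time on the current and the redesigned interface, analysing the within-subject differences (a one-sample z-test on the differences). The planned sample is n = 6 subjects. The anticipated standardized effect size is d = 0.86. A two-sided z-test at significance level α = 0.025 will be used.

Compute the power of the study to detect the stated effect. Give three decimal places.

Noncentrality parameter: δ = d·√n = 0.86 × √6 = 2.1066
Critical value for a two-sided test at α = 0.025: z_{α/2} = 2.241.
Power = Φ(δ − 2.241) + Φ(−δ − 2.241) = Φ(-0.135) + Φ(-4.348) = 0.4464 + 0.0000 = 0.4464.

Power ≈ 0.446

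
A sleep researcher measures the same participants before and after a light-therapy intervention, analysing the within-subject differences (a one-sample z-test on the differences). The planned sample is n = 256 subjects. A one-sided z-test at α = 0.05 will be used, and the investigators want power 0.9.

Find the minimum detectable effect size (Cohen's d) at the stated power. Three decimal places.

d ≈ 0.183

Required noncentrality: δ = z_{0.05} + z_{0.10} = 1.645 + 1.282 = 2.926.
δ = d·√n ⇒ d = δ/√n = 2.926/√256 = 0.1829.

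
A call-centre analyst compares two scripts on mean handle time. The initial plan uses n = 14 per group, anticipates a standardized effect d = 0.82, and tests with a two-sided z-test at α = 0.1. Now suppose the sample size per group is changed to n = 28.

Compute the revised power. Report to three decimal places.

With n = 28 per group: δ = d·√(n/2) = 0.82 × √(28/2) = 3.0682. Critical value z_{0.05} = 1.645.
Revised power = Φ(δ − 1.645) + Φ(−δ − 1.645) = Φ(1.423) + Φ(-4.713) = 0.9227 + 0.0000 = 0.9227.

Power ≈ 0.923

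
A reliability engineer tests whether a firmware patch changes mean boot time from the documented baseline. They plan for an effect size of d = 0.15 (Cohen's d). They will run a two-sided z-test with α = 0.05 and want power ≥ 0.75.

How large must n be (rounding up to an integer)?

Set Φ(δ − 1.960) = 0.75; then δ − 1.960 = Φ⁻¹(0.75) = 0.674, giving δ = 2.634.
(The Φ(−δ − z_{α/2}) term is vanishingly small for δ > 0 and is dropped in the standard sample-size formula.)
δ = d·√n ⇒ n = (δ/d)² = (2.634 / 0.15)² = 308.46.
Round up to the next whole unit.

n = 309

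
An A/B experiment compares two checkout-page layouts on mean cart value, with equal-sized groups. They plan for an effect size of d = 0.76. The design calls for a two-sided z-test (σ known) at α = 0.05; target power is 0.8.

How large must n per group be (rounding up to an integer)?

n = 28 per group

Set Φ(δ − 1.960) = 0.8; then δ − 1.960 = Φ⁻¹(0.8) = 0.842, giving δ = 2.802.
(Ignoring the negligible lower-tail rejection probability gives the usual closed-form inversion.)
δ = d·√(n/2) ⇒ n = 2(δ/d)² = 2 × (2.802 / 0.76)² = 27.18.
Round up to the next whole unit.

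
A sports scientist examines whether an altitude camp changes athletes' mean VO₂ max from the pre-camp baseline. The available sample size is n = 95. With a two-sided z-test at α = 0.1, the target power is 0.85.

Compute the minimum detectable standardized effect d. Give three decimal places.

Required noncentrality: δ = z_{0.05} + z_{0.15} = 1.645 + 1.036 = 2.681.
(The second rejection-region term Φ(−δ − z_{α/2}) is negligible and dropped.)
δ = d·√n ⇒ d = δ/√n = 2.681/√95 = 0.2751.

d ≈ 0.275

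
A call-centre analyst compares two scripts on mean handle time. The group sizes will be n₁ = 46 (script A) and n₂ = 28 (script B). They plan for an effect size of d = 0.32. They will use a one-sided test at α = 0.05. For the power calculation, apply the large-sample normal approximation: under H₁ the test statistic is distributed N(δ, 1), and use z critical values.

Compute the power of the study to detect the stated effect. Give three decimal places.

Noncentrality parameter: δ = d / √(1/n₁ + 1/n₂) = 0.32 / √(1/46 + 1/28) = 1.3350
Critical value for a one-sided test at α = 0.05: z_α = 1.645.
Power = Φ(δ − 1.645) = Φ(-0.310) = 0.3783.

Power ≈ 0.378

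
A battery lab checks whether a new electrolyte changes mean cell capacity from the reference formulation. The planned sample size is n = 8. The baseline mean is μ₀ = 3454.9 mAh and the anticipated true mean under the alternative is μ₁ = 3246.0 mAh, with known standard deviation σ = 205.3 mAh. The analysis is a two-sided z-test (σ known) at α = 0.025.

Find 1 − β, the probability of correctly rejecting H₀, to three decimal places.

Power ≈ 0.738

Standardized effect: d = |μ₁ − μ₀| / σ = |3246.0 − 3454.9| / 205.3 = 1.0175
Noncentrality parameter: δ = d·√n = 1.0175 × √8 = 2.8780
Critical value for a two-sided test at α = 0.025: z_{α/2} = 2.241.
Power = Φ(δ − 2.241) + Φ(−δ − 2.241) = Φ(0.637) + Φ(-5.119) = 0.7378 + 0.0000 = 0.7378.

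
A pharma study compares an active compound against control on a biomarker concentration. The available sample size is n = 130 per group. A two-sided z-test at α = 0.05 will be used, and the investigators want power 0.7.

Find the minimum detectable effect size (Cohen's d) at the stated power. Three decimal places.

Required noncentrality: δ = z_{0.025} + z_{0.30} = 1.960 + 0.524 = 2.484.
(Lower-tail contribution to power is negligible for δ > 0.)
δ = d·√(n/2) ⇒ d = δ/√(n/2) = 2.484/√(130/2) = 0.3081.

d ≈ 0.308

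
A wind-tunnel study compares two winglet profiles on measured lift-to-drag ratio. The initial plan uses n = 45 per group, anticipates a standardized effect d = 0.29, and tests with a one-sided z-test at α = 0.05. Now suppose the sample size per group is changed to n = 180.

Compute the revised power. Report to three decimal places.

With n = 180 per group: δ = d·√(n/2) = 0.29 × √(180/2) = 2.7512. Critical value z_{0.05} = 1.645.
Revised power = P(Z > 1.645 − δ) = Φ(1.106) = 0.8657.

Power ≈ 0.866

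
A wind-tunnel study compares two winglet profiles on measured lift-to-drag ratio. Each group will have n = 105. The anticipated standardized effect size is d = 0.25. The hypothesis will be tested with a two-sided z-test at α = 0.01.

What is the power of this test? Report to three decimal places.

Power ≈ 0.222

Noncentrality parameter: δ = d·√(n/2) = 0.25 × √(105/2) = 1.8114
Critical value for a two-sided test at α = 0.01: z_{α/2} = 2.576.
Power = Φ(δ − 2.576) + Φ(−δ − 2.576) = Φ(-0.764) + Φ(-4.387) = 0.2223 + 0.0000 = 0.2223.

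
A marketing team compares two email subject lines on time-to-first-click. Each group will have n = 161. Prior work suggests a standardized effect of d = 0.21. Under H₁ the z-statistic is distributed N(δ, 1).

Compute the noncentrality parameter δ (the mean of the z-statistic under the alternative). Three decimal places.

δ ≈ 1.884

δ = d·√(n/2) = 0.21 × √(161/2) = 1.8842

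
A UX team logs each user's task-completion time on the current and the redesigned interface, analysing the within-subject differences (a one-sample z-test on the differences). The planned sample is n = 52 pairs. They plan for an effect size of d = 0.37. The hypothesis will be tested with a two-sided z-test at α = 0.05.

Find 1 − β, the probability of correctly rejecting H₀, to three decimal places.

Power ≈ 0.761

Noncentrality parameter: δ = d·√n = 0.37 × √52 = 2.6681
Two-sided α = 0.05 → critical value z_{0.025} = 1.960.
Power = Φ(δ − 1.960) + Φ(−δ − 1.960) = Φ(0.708) + Φ(-4.628) = 0.7606 + 0.0000 = 0.7606.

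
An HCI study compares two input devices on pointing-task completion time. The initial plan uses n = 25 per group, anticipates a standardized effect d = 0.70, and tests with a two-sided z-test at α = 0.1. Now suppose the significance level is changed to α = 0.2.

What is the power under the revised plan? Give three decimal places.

δ = d·√(n/2) = 0.70 × √(25/2) = 2.4749 (unchanged). New critical value: z_{0.1} = 1.282.
Revised power = Φ(δ − 1.282) + Φ(−δ − 1.282) = Φ(1.193) + Φ(-3.756) = 0.8836 + 0.0001 = 0.8837.

Power ≈ 0.884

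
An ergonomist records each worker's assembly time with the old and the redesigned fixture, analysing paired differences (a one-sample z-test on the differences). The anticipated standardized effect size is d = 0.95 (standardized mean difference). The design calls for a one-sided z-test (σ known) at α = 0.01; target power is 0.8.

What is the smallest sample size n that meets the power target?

n = 12

Set Φ(δ − 2.326) = 0.8; then δ − 2.326 = Φ⁻¹(0.8) = 0.842, giving δ = 3.168.
δ = d·√n ⇒ n = (δ/d)² = (3.168 / 0.95)² = 11.12.
Round up to the next whole unit.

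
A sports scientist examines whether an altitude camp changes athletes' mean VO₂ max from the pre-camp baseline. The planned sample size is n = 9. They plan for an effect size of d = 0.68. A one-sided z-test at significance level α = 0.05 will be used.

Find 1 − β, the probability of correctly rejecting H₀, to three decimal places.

Power ≈ 0.654

Noncentrality parameter: λ = d·√n = 0.68 × √9 = 2.0400
One-sided α = 0.05 → critical value z_{0.05} = 1.645.
Power = Φ(λ − 1.645) = Φ(0.395) = 0.6536.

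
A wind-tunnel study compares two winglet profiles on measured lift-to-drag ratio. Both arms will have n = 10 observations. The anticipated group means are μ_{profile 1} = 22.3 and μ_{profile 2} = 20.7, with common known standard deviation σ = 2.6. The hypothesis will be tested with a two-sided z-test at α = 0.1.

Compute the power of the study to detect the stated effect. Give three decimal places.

Standardized effect: d = |μ_{profile 1} − μ_{profile 2}| / σ = |22.3 − 20.7| / 2.6 = 0.6154
Noncentrality parameter: δ = d·√(n/2) = 0.6154 × √(10/2) = 1.3760
Two-sided α = 0.1 → critical value z_{0.05} = 1.645.
Power = Φ(δ − 1.645) + Φ(−δ − 1.645) = Φ(-0.269) + Φ(-3.021) = 0.3940 + 0.0013 = 0.3953.

Power ≈ 0.395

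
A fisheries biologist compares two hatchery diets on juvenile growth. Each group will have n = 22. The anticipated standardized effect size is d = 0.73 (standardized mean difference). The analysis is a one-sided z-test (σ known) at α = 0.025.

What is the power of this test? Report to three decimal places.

Power ≈ 0.678

Noncentrality parameter: δ = d·√(n/2) = 0.73 × √(22/2) = 2.4211
One-sided α = 0.025 → critical value z_{0.025} = 1.960.
Power = P(Z > 1.960 − δ) = Φ(0.461) = 0.6777.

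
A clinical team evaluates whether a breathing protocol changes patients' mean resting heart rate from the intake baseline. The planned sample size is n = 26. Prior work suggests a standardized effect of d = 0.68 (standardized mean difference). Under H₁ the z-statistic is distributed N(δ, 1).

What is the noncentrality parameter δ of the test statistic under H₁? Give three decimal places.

δ ≈ 3.467

δ = d·√n = 0.68 × √26 = 3.4673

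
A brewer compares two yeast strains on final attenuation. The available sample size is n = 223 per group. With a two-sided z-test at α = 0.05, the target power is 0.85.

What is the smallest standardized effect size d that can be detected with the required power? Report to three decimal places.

Required noncentrality: δ = z_{0.025} + z_{0.15} = 1.960 + 1.036 = 2.996.
(The second rejection-region term Φ(−δ − z_{α/2}) is negligible and dropped.)
δ = d·√(n/2) ⇒ d = δ/√(n/2) = 2.996/√(223/2) = 0.2838.

d ≈ 0.284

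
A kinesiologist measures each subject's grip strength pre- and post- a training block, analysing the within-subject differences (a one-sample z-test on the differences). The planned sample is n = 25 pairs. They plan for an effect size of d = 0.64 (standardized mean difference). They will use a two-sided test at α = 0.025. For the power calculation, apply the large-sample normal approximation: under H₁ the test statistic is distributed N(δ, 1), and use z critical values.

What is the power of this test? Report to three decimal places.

Noncentrality parameter: δ = d·√n = 0.64 × √25 = 3.2000
Critical value for a two-sided test at α = 0.025: z_{α/2} = 2.241.
Power = Φ(δ − 2.241) + Φ(−δ − 2.241) = Φ(0.959) + Φ(-5.441) = 0.8311 + 0.0000 = 0.8311.

Power ≈ 0.831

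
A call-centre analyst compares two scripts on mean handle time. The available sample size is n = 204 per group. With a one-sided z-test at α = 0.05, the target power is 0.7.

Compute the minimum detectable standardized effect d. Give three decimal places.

Need Φ(δ − 1.645) = 0.7, so δ = 1.645 + 0.524 = 2.169.
δ = d·√(n/2) ⇒ d = δ/√(n/2) = 2.169/√(204/2) = 0.2148.

d ≈ 0.215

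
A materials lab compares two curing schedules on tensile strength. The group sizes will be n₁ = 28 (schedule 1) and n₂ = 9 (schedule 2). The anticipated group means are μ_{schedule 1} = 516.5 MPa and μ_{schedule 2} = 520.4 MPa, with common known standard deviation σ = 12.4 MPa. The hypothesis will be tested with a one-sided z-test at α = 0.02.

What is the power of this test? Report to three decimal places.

Standardized effect: d = |μ_{schedule 1} − μ_{schedule 2}| / σ = |516.5 − 520.4| / 12.4 = 0.3145
Noncentrality parameter: δ = d / √(1/n₁ + 1/n₂) = 0.3145 / √(1/28 + 1/9) = 0.8208
Critical value for a one-sided test at α = 0.02: z_α = 2.054.
Power = Φ(δ − 2.054) = Φ(-1.233) = 0.1088.

Power ≈ 0.109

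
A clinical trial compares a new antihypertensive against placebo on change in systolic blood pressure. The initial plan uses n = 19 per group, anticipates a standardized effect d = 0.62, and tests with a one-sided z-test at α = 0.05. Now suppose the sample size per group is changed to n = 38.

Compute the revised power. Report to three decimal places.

With n = 38 per group: δ = d·√(n/2) = 0.62 × √(38/2) = 2.7025. Critical value z_{0.05} = 1.645.
Revised power = P(Z > 1.645 − δ) = Φ(1.058) = 0.8549.

Power ≈ 0.855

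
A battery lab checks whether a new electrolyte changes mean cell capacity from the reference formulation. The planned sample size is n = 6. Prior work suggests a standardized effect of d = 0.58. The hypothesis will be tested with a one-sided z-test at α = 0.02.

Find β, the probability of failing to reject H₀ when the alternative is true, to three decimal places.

Noncentrality parameter: δ = d·√n = 0.58 × √6 = 1.4207
One-sided α = 0.02 → critical value z_{0.02} = 2.054.
Power = Φ(δ − 2.054) = Φ(-0.633) = 0.2634.
Type II error: β = 1 − power = 1 − 0.2634 = 0.7366.

β ≈ 0.737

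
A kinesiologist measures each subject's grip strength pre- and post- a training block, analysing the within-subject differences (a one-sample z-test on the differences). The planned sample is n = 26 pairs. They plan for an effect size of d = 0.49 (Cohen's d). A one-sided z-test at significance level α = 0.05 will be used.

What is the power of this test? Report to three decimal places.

Noncentrality parameter: δ = d·√n = 0.49 × √26 = 2.4985
One-sided α = 0.05 → critical value z_{0.05} = 1.645.
Power = Φ(δ − 1.645) = Φ(0.854) = 0.8034.

Power ≈ 0.803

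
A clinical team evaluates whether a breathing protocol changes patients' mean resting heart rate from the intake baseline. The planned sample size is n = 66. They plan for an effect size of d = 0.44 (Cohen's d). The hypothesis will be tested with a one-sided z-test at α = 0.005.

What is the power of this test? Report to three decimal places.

Power ≈ 0.841

Noncentrality parameter: δ = d·√n = 0.44 × √66 = 3.5746
Critical value for a one-sided test at α = 0.005: z_α = 2.576.
Power = Φ(δ − 2.576) = Φ(0.999) = 0.8410.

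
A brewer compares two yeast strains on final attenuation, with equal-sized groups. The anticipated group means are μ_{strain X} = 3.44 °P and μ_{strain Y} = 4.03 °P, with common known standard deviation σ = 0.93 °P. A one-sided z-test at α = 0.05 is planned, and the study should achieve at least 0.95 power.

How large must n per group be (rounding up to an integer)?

Standardized effect: d = |μ_{strain X} − μ_{strain Y}| / σ = |3.44 − 4.03| / 0.93 = 0.6344
For power 0.95 need Φ(δ − z_{0.05}) = 0.95, so δ = z_{0.05} + z_{0.05} = 1.645 + 1.645 = 3.290.
δ = d·√(n/2) ⇒ n = 2(δ/d)² = 2 × (3.290 / 0.6344)² = 53.78.
Round up to the next whole unit.

n = 54 per group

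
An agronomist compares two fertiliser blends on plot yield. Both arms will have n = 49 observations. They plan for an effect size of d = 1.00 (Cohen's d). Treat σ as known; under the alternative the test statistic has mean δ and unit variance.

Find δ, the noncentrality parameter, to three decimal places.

δ = d·√(n/2) = 1.00 × √(49/2) = 4.9497

δ ≈ 4.950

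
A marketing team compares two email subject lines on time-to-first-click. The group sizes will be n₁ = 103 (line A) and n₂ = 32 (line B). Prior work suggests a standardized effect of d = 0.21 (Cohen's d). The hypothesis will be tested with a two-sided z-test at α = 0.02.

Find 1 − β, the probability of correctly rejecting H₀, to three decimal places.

Power ≈ 0.099

Noncentrality parameter: δ = d / √(1/n₁ + 1/n₂) = 0.21 / √(1/103 + 1/32) = 1.0376
Critical value for a two-sided test at α = 0.02: z_{α/2} = 2.326.
Power = Φ(δ − 2.326) + Φ(−δ − 2.326) = Φ(-1.289) + Φ(-3.364) = 0.0987 + 0.0004 = 0.0991.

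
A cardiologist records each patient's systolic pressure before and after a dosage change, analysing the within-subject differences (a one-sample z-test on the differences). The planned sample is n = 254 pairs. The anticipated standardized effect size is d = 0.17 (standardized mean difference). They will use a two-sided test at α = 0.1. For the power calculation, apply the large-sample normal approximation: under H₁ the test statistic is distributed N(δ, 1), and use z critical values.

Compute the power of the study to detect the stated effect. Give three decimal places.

Noncentrality parameter: λ = d·√n = 0.17 × √254 = 2.7094
Critical value for a two-sided test at α = 0.1: z_{α/2} = 1.645.
Power = Φ(λ − 1.645) + Φ(−λ − 1.645) = Φ(1.065) + Φ(-4.354) = 0.8564 + 0.0000 = 0.8565.

Power ≈ 0.856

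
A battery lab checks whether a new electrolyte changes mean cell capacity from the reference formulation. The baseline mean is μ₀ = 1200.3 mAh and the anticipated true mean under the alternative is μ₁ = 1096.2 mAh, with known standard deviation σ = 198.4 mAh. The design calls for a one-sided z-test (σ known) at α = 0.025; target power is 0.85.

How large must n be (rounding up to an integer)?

Standardized effect: d = |μ₁ − μ₀| / σ = |1096.2 − 1200.3| / 198.4 = 0.5247
For power 0.85 need Φ(δ − z_{0.025}) = 0.85, so δ = z_{0.025} + z_{0.15} = 1.960 + 1.036 = 2.996.
δ = d·√n ⇒ n = (δ/d)² = (2.996 / 0.5247)² = 32.61.
Rounding up, n = 33.

n = 33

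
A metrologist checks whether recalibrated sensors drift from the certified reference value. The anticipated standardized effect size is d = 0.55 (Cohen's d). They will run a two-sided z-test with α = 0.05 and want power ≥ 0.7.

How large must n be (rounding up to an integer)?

Set Φ(δ − 1.960) = 0.7; then δ − 1.960 = Φ⁻¹(0.7) = 0.524, giving δ = 2.484.
(Ignoring the negligible lower-tail rejection probability gives the usual closed-form inversion.)
δ = d·√n ⇒ n = (δ/d)² = (2.484 / 0.55)² = 20.40.
Round up to the next whole unit.

n = 21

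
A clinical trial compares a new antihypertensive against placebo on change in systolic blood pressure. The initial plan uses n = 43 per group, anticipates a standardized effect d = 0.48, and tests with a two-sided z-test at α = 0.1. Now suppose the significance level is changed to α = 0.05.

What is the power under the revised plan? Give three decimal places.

δ = d·√(n/2) = 0.48 × √(43/2) = 2.2257 (unchanged). New critical value: z_{0.025} = 1.960.
Revised power = Φ(δ − 1.960) + Φ(−δ − 1.960) = Φ(0.266) + Φ(-4.186) = 0.6048 + 0.0000 = 0.6048.

Power ≈ 0.605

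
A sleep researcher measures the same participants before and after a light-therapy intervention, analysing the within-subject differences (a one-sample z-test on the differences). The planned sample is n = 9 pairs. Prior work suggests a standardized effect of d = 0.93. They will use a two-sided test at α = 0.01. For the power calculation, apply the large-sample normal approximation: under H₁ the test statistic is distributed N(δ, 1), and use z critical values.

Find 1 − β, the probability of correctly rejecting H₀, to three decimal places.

Power ≈ 0.585

Noncentrality parameter: δ = d·√n = 0.93 × √9 = 2.7900
Two-sided α = 0.01 → critical value z_{0.005} = 2.576.
Power = Φ(δ − 2.576) + Φ(−δ − 2.576) = Φ(0.214) + Φ(-5.366) = 0.5848 + 0.0000 = 0.5848.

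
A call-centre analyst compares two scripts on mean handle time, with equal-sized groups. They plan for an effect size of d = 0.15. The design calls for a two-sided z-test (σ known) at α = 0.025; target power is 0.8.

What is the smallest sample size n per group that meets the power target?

For power 0.8 need Φ(δ − z_{0.0125}) = 0.8, so δ = z_{0.0125} + z_{0.20} = 2.241 + 0.842 = 3.083.
(The Φ(−δ − z_{α/2}) term is vanishingly small for δ > 0 and is dropped in the standard sample-size formula.)
δ = d·√(n/2) ⇒ n = 2(δ/d)² = 2 × (3.083 / 0.15)² = 844.89.
Rounding up, n = 845 per group.

n = 845 per group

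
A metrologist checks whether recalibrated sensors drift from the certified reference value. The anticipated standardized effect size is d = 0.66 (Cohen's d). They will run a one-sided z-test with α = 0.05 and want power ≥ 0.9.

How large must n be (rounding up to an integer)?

For power 0.9 need Φ(δ − z_{0.05}) = 0.9, so δ = z_{0.05} + z_{0.10} = 1.645 + 1.282 = 2.926.
δ = d·√n ⇒ n = (δ/d)² = (2.926 / 0.66)² = 19.66.
Rounding up, n = 20.

n = 20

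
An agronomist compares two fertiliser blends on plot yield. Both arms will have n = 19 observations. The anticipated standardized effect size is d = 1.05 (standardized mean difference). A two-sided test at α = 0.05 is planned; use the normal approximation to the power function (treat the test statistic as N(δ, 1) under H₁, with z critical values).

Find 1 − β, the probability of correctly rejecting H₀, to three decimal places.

Noncentrality parameter: δ = d·√(n/2) = 1.05 × √(19/2) = 3.2363
Two-sided α = 0.05 → critical value z_{0.025} = 1.960.
Power = Φ(δ − 1.960) + Φ(−δ − 1.960) = Φ(1.276) + Φ(-5.196) = 0.8991 + 0.0000 = 0.8991.

Power ≈ 0.899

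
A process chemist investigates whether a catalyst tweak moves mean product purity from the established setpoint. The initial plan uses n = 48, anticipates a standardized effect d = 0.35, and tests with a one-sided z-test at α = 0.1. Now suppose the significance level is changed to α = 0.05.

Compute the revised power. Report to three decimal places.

δ = d·√n = 0.35 × √48 = 2.4249 (unchanged). New critical value: z_{0.05} = 1.645.
Revised power = Φ(δ − 1.645) = Φ(0.780) = 0.7823.

Power ≈ 0.782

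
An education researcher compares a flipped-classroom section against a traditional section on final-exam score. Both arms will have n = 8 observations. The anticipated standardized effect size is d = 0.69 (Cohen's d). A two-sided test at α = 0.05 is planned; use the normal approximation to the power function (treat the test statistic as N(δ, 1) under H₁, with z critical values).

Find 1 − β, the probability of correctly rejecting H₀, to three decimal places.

Noncentrality parameter: δ = d·√(n/2) = 0.69 × √(8/2) = 1.3800
Two-sided α = 0.05 → critical value z_{0.025} = 1.960.
Power = Φ(δ − 1.960) + Φ(−δ − 1.960) = Φ(-0.580) + Φ(-3.340) = 0.2810 + 0.0004 = 0.2814.

Power ≈ 0.281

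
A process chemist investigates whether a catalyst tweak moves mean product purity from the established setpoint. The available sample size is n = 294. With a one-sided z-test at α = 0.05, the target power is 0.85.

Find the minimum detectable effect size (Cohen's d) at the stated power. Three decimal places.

d ≈ 0.156

Required noncentrality: δ = z_{0.05} + z_{0.15} = 1.645 + 1.036 = 2.681.
δ = d·√n ⇒ d = δ/√n = 2.681/√294 = 0.1564.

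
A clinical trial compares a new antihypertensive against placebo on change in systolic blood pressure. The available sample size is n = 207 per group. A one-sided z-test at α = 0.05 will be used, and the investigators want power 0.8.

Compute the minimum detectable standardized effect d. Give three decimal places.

d ≈ 0.244

Required noncentrality: δ = z_{0.05} + z_{0.20} = 1.645 + 0.842 = 2.486.
δ = d·√(n/2) ⇒ d = δ/√(n/2) = 2.486/√(207/2) = 0.2444.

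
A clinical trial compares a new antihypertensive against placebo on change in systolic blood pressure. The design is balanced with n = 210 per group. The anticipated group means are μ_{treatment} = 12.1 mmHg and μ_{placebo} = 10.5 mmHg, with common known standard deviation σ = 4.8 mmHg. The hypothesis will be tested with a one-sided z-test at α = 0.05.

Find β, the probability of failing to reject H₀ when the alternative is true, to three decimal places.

Standardized effect: d = |μ_{treatment} − μ_{placebo}| / σ = |12.1 − 10.5| / 4.8 = 0.3333
Noncentrality parameter: λ = d·√(n/2) = 0.3333 × √(210/2) = 3.4157
Critical value for a one-sided test at α = 0.05: z_α = 1.645.
Power = Φ(λ − 1.645) = Φ(1.771) = 0.9617.
Type II error: β = 1 − power = 1 − 0.9617 = 0.0383.

β ≈ 0.038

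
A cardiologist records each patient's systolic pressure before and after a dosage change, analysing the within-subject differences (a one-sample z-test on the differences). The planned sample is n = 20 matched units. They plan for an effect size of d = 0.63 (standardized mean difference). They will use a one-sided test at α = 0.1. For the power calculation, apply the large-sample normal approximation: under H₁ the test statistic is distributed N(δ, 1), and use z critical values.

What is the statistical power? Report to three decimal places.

Noncentrality parameter: δ = d·√n = 0.63 × √20 = 2.8174
Critical value for a one-sided test at α = 0.1: z_α = 1.282.
Power = Φ(δ − 1.282) = Φ(1.536) = 0.9377.

Power ≈ 0.938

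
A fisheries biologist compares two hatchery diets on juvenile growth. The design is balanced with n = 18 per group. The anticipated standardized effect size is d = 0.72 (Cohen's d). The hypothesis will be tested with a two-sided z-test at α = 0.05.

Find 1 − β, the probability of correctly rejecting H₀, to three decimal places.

Power ≈ 0.579

Noncentrality parameter: δ = d·√(n/2) = 0.72 × √(18/2) = 2.1600
Critical value for a two-sided test at α = 0.05: z_{α/2} = 1.960.
Power = Φ(δ − 1.960) + Φ(−δ − 1.960) = Φ(0.200) + Φ(-4.120) = 0.5793 + 0.0000 = 0.5793.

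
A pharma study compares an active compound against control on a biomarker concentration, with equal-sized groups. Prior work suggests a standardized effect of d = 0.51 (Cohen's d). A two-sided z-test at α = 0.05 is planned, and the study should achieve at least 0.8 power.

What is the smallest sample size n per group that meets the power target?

For power 0.8 need Φ(δ − z_{0.025}) = 0.8, so δ = z_{0.025} + z_{0.20} = 1.960 + 0.842 = 2.802.
(For δ > 0 the lower-tail rejection region contributes negligibly to power, so the one-term inversion is standard.)
δ = d·√(n/2) ⇒ n = 2(δ/d)² = 2 × (2.802 / 0.51)² = 60.35.
Round up to the next whole unit.

n = 61 per group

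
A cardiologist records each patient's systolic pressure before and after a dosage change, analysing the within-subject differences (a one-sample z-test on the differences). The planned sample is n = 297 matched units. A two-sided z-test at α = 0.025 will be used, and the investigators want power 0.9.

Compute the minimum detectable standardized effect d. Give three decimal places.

Required noncentrality: δ = z_{0.0125} + z_{0.10} = 2.241 + 1.282 = 3.523.
(The second rejection-region term Φ(−δ − z_{α/2}) is negligible and dropped.)
δ = d·√n ⇒ d = δ/√n = 3.523/√297 = 0.2044.

d ≈ 0.204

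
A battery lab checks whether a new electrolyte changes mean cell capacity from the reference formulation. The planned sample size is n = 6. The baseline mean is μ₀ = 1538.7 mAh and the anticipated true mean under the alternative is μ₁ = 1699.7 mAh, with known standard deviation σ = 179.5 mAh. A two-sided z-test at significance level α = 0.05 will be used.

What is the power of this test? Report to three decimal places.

Standardized effect: d = |μ₁ − μ₀| / σ = |1699.7 − 1538.7| / 179.5 = 0.8969
Noncentrality parameter: δ = d·√n = 0.8969 × √6 = 2.1970
Two-sided α = 0.05 → critical value z_{0.025} = 1.960.
Power = Φ(δ − 1.960) + Φ(−δ − 1.960) = Φ(0.237) + Φ(-4.157) = 0.5937 + 0.0000 = 0.5937.

Power ≈ 0.594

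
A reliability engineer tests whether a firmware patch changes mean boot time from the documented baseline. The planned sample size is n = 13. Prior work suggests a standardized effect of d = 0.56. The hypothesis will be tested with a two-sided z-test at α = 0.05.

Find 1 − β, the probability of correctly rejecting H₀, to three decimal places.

Power ≈ 0.524

Noncentrality parameter: δ = d·√n = 0.56 × √13 = 2.0191
Two-sided α = 0.05 → critical value z_{0.025} = 1.960.
Power = Φ(δ − 1.960) + Φ(−δ − 1.960) = Φ(0.059) + Φ(-3.979) = 0.5236 + 0.0000 = 0.5236.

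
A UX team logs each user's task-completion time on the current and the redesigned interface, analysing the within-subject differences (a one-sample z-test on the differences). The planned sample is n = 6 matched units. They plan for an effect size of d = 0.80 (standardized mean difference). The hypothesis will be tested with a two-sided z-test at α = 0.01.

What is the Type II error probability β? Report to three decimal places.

β ≈ 0.731

Noncentrality parameter: δ = d·√n = 0.80 × √6 = 1.9596
Two-sided α = 0.01 → critical value z_{0.005} = 2.576.
Power = Φ(δ − 2.576) + Φ(−δ − 2.576) = Φ(-0.616) + Φ(-4.535) = 0.2689 + 0.0000 = 0.2689.
Type II error: β = 1 − power = 1 − 0.2689 = 0.7311.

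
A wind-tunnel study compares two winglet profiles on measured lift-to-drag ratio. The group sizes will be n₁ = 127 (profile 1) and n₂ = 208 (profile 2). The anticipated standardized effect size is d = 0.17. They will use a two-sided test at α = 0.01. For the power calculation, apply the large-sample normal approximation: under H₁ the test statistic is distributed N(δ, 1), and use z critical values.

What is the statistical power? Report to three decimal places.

Power ≈ 0.143

Noncentrality parameter: δ = d / √(1/n₁ + 1/n₂) = 0.17 / √(1/127 + 1/208) = 1.5096
Critical value for a two-sided test at α = 0.01: z_{α/2} = 2.576.
Power = Φ(δ − 2.576) + Φ(−δ − 2.576) = Φ(-1.066) + Φ(-4.085) = 0.1432 + 0.0000 = 0.1432.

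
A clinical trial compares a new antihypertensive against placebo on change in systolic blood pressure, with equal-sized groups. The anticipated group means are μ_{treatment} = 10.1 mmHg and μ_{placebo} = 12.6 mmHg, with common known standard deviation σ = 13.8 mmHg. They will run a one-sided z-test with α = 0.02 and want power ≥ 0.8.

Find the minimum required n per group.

n = 511 per group

Standardized effect: d = |μ_{treatment} − μ_{placebo}| / σ = |10.1 − 12.6| / 13.8 = 0.1812
Set Φ(δ − 2.054) = 0.8; then δ − 2.054 = Φ⁻¹(0.8) = 0.842, giving δ = 2.895.
δ = d·√(n/2) ⇒ n = 2(δ/d)² = 2 × (2.895 / 0.1812)² = 510.88.
Round up to the next whole unit.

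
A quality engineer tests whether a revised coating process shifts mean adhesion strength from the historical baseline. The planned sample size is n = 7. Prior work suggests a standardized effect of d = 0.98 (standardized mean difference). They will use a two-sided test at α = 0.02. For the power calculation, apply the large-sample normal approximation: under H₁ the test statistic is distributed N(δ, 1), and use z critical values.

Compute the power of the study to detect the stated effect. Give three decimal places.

Noncentrality parameter: δ = d·√n = 0.98 × √7 = 2.5928
Two-sided α = 0.02 → critical value z_{0.01} = 2.326.
Power = Φ(δ − 2.326) + Φ(−δ − 2.326) = Φ(0.266) + Φ(-4.919) = 0.6051 + 0.0000 = 0.6051.

Power ≈ 0.605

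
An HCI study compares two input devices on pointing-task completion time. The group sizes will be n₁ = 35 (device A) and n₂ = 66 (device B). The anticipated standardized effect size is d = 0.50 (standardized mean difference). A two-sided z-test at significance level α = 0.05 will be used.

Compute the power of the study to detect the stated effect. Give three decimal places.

Power ≈ 0.667

Noncentrality parameter: λ = d / √(1/n₁ + 1/n₂) = 0.50 / √(1/35 + 1/66) = 2.3912
Critical value for a two-sided test at α = 0.05: z_{α/2} = 1.960.
Power = Φ(λ − 1.960) + Φ(−λ − 1.960) = Φ(0.431) + Φ(-4.351) = 0.6669 + 0.0000 = 0.6669.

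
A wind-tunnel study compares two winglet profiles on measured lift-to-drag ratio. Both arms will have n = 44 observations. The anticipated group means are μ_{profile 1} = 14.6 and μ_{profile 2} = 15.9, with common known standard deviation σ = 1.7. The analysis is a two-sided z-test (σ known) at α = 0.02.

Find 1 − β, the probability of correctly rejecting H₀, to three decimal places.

Power ≈ 0.896

Standardized effect: d = |μ_{profile 1} − μ_{profile 2}| / σ = |14.6 − 15.9| / 1.7 = 0.7647
Noncentrality parameter: δ = d·√(n/2) = 0.7647 × √(44/2) = 3.5868
Critical value for a two-sided test at α = 0.02: z_{α/2} = 2.326.
Power = Φ(δ − 2.326) + Φ(−δ − 2.326) = Φ(1.260) + Φ(-5.913) = 0.8962 + 0.0000 = 0.8962.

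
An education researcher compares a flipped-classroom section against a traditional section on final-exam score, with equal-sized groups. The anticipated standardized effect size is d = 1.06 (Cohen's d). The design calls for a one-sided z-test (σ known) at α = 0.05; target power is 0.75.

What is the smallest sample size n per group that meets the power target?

Set Φ(δ − 1.645) = 0.75; then δ − 1.645 = Φ⁻¹(0.75) = 0.674, giving δ = 2.319.
δ = d·√(n/2) ⇒ n = 2(δ/d)² = 2 × (2.319 / 1.06)² = 9.58.
Rounding up, n = 10 per group.

n = 10 per group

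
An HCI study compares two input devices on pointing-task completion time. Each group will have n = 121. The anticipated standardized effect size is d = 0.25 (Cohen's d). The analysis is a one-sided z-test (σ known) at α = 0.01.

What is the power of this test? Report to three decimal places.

Power ≈ 0.351

Noncentrality parameter: λ = d·√(n/2) = 0.25 × √(121/2) = 1.9445
Critical value for a one-sided test at α = 0.01: z_α = 2.326.
Power = P(Z > 2.326 − λ) = Φ(-0.382) = 0.3513.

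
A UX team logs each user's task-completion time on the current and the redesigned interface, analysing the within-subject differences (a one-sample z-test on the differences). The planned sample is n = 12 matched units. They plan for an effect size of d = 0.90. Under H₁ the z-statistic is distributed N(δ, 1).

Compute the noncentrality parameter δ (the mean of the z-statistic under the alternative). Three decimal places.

δ ≈ 3.118

δ = d·√n = 0.90 × √12 = 3.1177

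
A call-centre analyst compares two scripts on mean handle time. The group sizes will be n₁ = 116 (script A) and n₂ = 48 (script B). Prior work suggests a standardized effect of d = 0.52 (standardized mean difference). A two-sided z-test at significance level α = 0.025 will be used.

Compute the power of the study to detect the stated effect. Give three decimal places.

Noncentrality parameter: δ = d / √(1/n₁ + 1/n₂) = 0.52 / √(1/116 + 1/48) = 3.0299
Critical value for a two-sided test at α = 0.025: z_{α/2} = 2.241.
Power = Φ(δ − 2.241) + Φ(−δ − 2.241) = Φ(0.789) + Φ(-5.271) = 0.7848 + 0.0000 = 0.7848.

Power ≈ 0.785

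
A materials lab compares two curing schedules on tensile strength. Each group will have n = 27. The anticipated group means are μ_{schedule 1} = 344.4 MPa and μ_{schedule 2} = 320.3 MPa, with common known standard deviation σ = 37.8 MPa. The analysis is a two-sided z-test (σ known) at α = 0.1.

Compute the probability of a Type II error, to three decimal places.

Standardized effect: d = |μ_{schedule 1} − μ_{schedule 2}| / σ = |344.4 − 320.3| / 37.8 = 0.6376
Noncentrality parameter: δ = d·√(n/2) = 0.6376 × √(27/2) = 2.3426
Two-sided α = 0.1 → critical value z_{0.05} = 1.645.
Power = Φ(δ − 1.645) + Φ(−δ − 1.645) = Φ(0.698) + Φ(-3.987) = 0.7573 + 0.0000 = 0.7574.
Type II error: β = 1 − power = 1 − 0.7574 = 0.2426.

β ≈ 0.243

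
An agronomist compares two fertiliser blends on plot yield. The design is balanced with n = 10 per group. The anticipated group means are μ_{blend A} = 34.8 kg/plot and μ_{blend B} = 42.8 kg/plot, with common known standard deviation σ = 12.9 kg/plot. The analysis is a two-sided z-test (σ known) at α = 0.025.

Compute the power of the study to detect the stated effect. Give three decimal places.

Power ≈ 0.197

Standardized effect: d = |μ_{blend A} − μ_{blend B}| / σ = |34.8 − 42.8| / 12.9 = 0.6202
Noncentrality parameter: δ = d·√(n/2) = 0.6202 × √(10/2) = 1.3867
Critical value for a two-sided test at α = 0.025: z_{α/2} = 2.241.
Power = Φ(δ − 2.241) + Φ(−δ − 2.241) = Φ(-0.855) + Φ(-3.628) = 0.1964 + 0.0001 = 0.1965.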